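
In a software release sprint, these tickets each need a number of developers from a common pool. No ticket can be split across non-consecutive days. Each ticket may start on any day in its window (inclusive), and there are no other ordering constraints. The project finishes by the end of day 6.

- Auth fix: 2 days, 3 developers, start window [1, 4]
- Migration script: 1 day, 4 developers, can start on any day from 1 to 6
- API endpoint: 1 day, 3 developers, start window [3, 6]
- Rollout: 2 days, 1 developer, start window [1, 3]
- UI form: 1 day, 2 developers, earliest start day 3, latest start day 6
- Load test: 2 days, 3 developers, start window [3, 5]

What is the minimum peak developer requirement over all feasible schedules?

Early-start (Auth fix@1, Migration script@1, API endpoint@3, Rollout@1, UI form@3, Load test@3) gives peak 8: d1:8  d2:4  d3:8  d4:3  d5:0  d6:0.
Shift Migration script→3, API endpoint→4, UI form→4, Load test→5.
Schedule Auth fix@1, Migration script@3, API endpoint@4, Rollout@1, UI form@4, Load test@5: d1:4  d2:4  d3:4  d4:5  d5:3  d6:3 — peak 5.

5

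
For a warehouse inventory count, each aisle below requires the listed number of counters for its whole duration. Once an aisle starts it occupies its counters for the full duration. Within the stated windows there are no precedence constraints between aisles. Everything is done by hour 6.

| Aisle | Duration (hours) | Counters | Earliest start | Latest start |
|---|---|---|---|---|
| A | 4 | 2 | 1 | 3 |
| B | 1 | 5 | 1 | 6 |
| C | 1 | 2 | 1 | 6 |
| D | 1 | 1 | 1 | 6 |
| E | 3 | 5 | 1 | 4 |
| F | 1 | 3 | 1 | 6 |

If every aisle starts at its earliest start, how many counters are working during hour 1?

At early start, hour 1 has: A, B, C, D, E, F.
Demand: 2 + 5 + 2 + 1 + 5 + 3 = 18.

18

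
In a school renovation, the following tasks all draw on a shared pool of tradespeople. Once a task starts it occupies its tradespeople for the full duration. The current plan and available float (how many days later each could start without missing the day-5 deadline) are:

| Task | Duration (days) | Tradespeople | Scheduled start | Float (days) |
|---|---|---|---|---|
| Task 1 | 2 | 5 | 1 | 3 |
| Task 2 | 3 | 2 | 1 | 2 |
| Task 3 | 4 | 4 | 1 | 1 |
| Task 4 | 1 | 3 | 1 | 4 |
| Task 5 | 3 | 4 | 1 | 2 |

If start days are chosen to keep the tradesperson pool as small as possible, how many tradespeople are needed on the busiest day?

10

Early-start (Task 1@1, Task 2@1, Task 3@1, Task 4@1, Task 5@1) gives peak 18: d1:18  d2:15  d3:10  d4:4  d5:0.
Shift Task 2→3, Task 4→5, Task 5→3.
Schedule Task 1@1, Task 2@3, Task 3@1, Task 4@5, Task 5@3: d1:9  d2:9  d3:10  d4:10  d5:9 — peak 10.
Total tradesperson-days = 47 over 5 days ⇒ peak ≥ ⌈47/5⌉ = 10, so 10 is optimal.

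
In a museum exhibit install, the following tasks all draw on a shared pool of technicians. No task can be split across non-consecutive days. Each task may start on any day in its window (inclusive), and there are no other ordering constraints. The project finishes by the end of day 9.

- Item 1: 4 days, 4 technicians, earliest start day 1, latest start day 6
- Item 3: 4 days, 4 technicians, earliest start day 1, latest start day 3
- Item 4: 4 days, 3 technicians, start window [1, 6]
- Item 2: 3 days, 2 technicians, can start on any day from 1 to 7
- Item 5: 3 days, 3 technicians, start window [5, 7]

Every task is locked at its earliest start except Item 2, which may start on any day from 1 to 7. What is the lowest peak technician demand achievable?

Item 2@1: d1:13  d2:13  d3:13  d4:11  d5:3  d6:3  d7:3  d8:0  d9:0 → peak 13
Item 2@2: d1:11  d2:13  d3:13  d4:13  d5:3  d6:3  d7:3  d8:0  d9:0 → peak 13
Item 2@3: d1:11  d2:11  d3:13  d4:13  d5:5  d6:3  d7:3  d8:0  d9:0 → peak 13
Item 2@4: d1:11  d2:11  d3:11  d4:13  d5:5  d6:5  d7:3  d8:0  d9:0 → peak 13
Item 2@5: d1:11  d2:11  d3:11  d4:11  d5:5  d6:5  d7:5  d8:0  d9:0 → peak 11
Item 2@6: d1:11  d2:11  d3:11  d4:11  d5:3  d6:5  d7:5  d8:2  d9:0 → peak 11
Item 2@7: d1:11  d2:11  d3:11  d4:11  d5:3  d6:3  d7:5  d8:2  d9:2 → peak 11
Best is Item 2@5, peak 11.

11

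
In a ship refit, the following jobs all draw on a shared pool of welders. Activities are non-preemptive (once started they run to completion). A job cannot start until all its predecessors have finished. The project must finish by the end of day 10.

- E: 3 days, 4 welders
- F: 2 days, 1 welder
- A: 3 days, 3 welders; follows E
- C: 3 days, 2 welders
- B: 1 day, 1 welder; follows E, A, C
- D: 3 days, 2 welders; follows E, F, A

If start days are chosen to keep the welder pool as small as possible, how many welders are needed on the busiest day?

4

Early-start (E@1, F@1, A@4, C@1, B@7, D@7) gives peak 7: d1:7  d2:7  d3:6  d4:3  d5:3  d6:3  d7:3  d8:2  d9:2  d10:0.
Shift F→4, C→7, B→10.
Schedule E@1, F@4, A@4, C@7, B@10, D@7: d1:4  d2:4  d3:4  d4:4  d5:4  d6:3  d7:4  d8:4  d9:4  d10:1 — peak 4.
Total welder-days = 36 over 10 days ⇒ peak ≥ ⌈36/10⌉ = 4, so 4 is optimal.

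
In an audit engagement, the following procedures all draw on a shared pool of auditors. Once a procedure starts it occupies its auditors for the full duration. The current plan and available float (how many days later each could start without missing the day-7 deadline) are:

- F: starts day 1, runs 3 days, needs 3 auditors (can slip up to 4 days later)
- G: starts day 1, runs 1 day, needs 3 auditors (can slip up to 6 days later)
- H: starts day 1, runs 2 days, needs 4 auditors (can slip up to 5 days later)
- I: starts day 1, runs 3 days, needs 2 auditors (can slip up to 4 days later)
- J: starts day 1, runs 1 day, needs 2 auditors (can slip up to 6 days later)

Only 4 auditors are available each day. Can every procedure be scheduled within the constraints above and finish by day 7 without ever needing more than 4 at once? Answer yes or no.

no

The minimum achievable peak is 5; 4 < 5, so no feasible schedule stays within the cap.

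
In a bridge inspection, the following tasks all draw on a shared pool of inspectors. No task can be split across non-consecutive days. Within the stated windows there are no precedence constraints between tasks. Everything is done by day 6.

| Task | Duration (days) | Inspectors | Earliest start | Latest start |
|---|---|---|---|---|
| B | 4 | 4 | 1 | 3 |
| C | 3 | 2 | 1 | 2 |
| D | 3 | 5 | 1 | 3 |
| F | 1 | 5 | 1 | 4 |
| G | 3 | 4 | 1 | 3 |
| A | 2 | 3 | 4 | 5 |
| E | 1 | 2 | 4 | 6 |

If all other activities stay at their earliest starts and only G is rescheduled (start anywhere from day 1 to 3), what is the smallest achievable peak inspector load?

G@1: d1:20  d2:15  d3:15  d4:9  d5:3  d6:0 → peak 20
G@2: d1:16  d2:15  d3:15  d4:13  d5:3  d6:0 → peak 16
G@3: d1:16  d2:11  d3:15  d4:13  d5:7  d6:0 → peak 16
Best is G@2, peak 16.

16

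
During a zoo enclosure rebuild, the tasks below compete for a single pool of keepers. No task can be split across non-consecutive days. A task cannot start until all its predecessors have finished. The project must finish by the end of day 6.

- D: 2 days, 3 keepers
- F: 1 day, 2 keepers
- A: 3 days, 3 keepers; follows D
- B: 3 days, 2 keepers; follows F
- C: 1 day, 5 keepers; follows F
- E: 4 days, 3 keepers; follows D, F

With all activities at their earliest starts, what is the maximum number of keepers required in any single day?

Early-start schedule: D@1, F@1, A@3, B@2, C@2, E@3.
Load per day: day 1: 5, day 2: 10, day 3: 8, day 4: 8, day 5: 6, day 6: 3.
Peak is 10.

10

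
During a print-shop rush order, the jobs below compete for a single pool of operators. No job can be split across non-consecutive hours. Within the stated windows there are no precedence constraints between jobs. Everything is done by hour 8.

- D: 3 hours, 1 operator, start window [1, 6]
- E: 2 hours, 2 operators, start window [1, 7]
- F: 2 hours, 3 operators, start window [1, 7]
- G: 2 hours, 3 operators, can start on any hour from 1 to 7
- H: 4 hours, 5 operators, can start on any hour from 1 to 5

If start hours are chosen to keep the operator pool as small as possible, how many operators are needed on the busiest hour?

6

Early-start (D@1, E@1, F@1, G@1, H@1) gives peak 14: h1:14  h2:14  h3:6  h4:5  h5:0  h6:0  h7:0  h8:0.
Shift G→3, H→5.
Schedule D@1, E@1, F@1, G@3, H@5: h1:6  h2:6  h3:4  h4:3  h5:5  h6:5  h7:5  h8:5 — peak 6.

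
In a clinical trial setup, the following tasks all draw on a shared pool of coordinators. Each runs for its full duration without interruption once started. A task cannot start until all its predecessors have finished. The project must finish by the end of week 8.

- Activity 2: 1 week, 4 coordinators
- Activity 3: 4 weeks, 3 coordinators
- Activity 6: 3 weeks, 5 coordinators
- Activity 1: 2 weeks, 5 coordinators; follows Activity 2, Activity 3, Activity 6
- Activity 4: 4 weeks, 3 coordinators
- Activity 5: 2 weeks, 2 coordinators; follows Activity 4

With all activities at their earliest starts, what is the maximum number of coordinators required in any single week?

Early-start schedule: Activity 2@1, Activity 3@1, Activity 6@1, Activity 1@5, Activity 4@1, Activity 5@5.
Load per week: week 1: 15, week 2: 11, week 3: 11, week 4: 6, week 5: 7, week 6: 7, week 7: 0, week 8: 0.
Peak is 15.

15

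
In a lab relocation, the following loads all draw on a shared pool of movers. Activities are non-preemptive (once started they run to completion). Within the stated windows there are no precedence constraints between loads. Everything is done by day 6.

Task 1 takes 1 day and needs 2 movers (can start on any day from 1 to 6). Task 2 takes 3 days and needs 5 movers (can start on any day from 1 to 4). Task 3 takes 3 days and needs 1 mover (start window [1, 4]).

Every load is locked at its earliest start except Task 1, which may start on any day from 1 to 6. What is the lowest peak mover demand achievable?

Task 1@1: d1:8  d2:6  d3:6  d4:0  d5:0  d6:0 → peak 8
Task 1@2: d1:6  d2:8  d3:6  d4:0  d5:0  d6:0 → peak 8
Task 1@3: d1:6  d2:6  d3:8  d4:0  d5:0  d6:0 → peak 8
Task 1@4: d1:6  d2:6  d3:6  d4:2  d5:0  d6:0 → peak 6
Task 1@5: d1:6  d2:6  d3:6  d4:0  d5:2  d6:0 → peak 6
Task 1@6: d1:6  d2:6  d3:6  d4:0  d5:0  d6:2 → peak 6
Best is Task 1@4, peak 6.

6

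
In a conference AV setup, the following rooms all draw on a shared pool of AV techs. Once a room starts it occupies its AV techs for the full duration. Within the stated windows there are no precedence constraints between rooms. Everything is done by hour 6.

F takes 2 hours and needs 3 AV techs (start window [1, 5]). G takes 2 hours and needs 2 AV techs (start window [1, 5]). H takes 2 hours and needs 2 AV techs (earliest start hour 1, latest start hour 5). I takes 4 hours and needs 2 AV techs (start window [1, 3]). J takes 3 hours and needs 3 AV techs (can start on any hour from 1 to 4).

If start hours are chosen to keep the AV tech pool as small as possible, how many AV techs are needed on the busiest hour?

Early-start (F@1, G@1, H@1, I@1, J@1) gives peak 12: h1:12  h2:12  h3:5  h4:2  h5:0  h6:0.
Shift G→4, H→4, I→3.
Schedule F@1, G@4, H@4, I@3, J@1: h1:6  h2:6  h3:5  h4:6  h5:6  h6:2 — peak 6.
Total AV tech-hours = 31 over 6 hours ⇒ peak ≥ ⌈31/6⌉ = 6, so 6 is optimal.

6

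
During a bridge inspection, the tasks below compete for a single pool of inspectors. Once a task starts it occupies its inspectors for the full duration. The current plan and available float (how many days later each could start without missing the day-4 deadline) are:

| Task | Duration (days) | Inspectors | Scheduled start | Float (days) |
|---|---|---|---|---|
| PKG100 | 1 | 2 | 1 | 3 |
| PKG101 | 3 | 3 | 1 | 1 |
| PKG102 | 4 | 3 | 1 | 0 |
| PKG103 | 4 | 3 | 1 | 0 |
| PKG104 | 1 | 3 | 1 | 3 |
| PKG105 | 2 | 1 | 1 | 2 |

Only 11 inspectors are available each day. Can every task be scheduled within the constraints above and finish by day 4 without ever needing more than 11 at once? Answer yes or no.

yes

Schedule PKG100@1, PKG101@1, PKG102@1, PKG103@1, PKG104@4, PKG105@2: d1:11  d2:10  d3:10  d4:9 — peak 11 ≤ 11.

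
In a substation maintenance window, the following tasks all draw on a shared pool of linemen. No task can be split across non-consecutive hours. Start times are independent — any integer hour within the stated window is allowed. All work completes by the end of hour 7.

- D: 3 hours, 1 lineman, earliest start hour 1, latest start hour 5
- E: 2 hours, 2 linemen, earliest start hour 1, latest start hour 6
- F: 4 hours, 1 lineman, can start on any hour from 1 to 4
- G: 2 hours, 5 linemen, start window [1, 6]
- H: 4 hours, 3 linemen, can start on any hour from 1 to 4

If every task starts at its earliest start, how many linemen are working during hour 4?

4

At early start, hour 4 has: F, H.
Demand: 1 + 3 = 4.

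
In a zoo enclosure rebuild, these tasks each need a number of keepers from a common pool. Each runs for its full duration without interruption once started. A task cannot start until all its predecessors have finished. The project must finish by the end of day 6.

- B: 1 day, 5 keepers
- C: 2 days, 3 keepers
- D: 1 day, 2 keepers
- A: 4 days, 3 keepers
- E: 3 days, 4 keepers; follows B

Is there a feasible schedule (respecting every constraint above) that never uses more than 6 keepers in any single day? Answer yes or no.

no

Total keeper-days = 37; over 6 days the average is 37/6 > 6, so some day must exceed 6.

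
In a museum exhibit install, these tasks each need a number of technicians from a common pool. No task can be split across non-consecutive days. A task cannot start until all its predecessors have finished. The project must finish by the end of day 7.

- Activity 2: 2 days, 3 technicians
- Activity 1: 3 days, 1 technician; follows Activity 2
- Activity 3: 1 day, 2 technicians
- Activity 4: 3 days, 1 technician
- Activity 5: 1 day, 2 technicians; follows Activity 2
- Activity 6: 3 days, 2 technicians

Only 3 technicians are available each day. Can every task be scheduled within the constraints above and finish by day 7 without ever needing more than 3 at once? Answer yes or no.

no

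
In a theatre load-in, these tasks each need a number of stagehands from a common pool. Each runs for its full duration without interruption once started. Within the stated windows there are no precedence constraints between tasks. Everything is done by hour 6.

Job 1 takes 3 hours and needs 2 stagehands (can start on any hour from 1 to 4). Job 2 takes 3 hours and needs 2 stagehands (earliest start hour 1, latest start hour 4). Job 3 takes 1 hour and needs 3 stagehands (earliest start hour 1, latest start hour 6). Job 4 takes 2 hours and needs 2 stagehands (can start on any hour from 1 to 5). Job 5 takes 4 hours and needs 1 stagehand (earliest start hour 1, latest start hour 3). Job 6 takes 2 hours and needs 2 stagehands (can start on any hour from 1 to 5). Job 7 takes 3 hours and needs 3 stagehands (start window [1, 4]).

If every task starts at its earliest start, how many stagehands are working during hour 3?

8

At early start, hour 3 has: Job 1, Job 2, Job 5, Job 7.
Demand: 2 + 2 + 1 + 3 = 8.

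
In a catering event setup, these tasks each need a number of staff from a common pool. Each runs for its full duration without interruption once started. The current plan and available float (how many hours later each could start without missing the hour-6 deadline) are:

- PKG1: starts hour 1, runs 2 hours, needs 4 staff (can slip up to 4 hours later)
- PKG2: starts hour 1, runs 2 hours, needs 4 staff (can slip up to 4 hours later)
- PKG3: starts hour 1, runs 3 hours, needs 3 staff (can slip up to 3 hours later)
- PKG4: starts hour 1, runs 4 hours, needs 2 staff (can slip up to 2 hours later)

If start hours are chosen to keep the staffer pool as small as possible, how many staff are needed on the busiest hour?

7

Early-start (PKG1@1, PKG2@1, PKG3@1, PKG4@1) gives peak 13: h1:13  h2:13  h3:5  h4:2  h5:0  h6:0.
Shift PKG2→4, PKG4→3.
Schedule PKG1@1, PKG2@4, PKG3@1, PKG4@3: h1:7  h2:7  h3:5  h4:6  h5:6  h6:2 — peak 7.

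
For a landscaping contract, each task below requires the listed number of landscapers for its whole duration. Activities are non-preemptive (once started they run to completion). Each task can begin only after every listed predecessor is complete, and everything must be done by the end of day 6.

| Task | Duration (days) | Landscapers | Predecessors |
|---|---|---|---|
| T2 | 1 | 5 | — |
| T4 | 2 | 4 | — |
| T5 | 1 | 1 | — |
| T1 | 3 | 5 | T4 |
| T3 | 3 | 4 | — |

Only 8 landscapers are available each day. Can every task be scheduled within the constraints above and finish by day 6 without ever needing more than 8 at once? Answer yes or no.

The minimum achievable peak is 9; 8 < 9, so no feasible schedule stays within the cap.

no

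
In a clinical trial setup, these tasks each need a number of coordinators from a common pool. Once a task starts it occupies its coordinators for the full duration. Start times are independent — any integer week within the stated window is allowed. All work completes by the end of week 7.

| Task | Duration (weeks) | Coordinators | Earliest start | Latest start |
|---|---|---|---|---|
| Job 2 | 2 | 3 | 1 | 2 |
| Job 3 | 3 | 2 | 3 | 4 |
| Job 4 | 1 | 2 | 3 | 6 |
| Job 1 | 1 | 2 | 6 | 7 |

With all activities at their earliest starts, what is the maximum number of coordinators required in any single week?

Early-start schedule: Job 2@1, Job 3@3, Job 4@3, Job 1@6.
Load per week: week 1: 3, week 2: 3, week 3: 4, week 4: 2, week 5: 2, week 6: 2, week 7: 0.
Peak is 4.

4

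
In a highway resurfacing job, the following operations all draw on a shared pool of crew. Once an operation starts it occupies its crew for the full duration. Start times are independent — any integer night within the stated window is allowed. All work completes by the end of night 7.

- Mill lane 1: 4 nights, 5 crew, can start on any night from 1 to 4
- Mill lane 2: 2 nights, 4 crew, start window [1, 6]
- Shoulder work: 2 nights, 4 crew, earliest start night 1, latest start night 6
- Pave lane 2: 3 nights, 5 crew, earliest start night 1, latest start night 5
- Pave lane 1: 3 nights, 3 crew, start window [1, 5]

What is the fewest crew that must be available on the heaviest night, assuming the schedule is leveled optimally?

Early-start (Mill lane 1@1, Mill lane 2@1, Shoulder work@1, Pave lane 2@1, Pave lane 1@1) gives peak 21: n1:21  n2:21  n3:13  n4:5  n5:0  n6:0  n7:0.
Shift Shoulder work→3, Pave lane 2→5, Pave lane 1→5.
Schedule Mill lane 1@1, Mill lane 2@1, Shoulder work@3, Pave lane 2@5, Pave lane 1@5: n1:9  n2:9  n3:9  n4:9  n5:8  n6:8  n7:8 — peak 9.
Total crew member-nights = 60 over 7 nights ⇒ peak ≥ ⌈60/7⌉ = 9, so 9 is optimal.

9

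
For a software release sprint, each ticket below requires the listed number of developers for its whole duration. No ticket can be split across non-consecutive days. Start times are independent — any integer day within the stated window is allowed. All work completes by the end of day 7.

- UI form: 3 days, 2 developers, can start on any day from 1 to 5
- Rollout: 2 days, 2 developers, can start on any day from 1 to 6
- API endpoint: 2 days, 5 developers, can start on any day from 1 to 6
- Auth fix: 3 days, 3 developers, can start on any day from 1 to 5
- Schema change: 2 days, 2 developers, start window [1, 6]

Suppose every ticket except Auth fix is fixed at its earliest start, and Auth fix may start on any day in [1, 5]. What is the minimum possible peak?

Auth fix@1: d1:14  d2:14  d3:5  d4:0  d5:0  d6:0  d7:0 → peak 14
Auth fix@2: d1:11  d2:14  d3:5  d4:3  d5:0  d6:0  d7:0 → peak 14
Auth fix@3: d1:11  d2:11  d3:5  d4:3  d5:3  d6:0  d7:0 → peak 11
Auth fix@4: d1:11  d2:11  d3:2  d4:3  d5:3  d6:3  d7:0 → peak 11
Auth fix@5: d1:11  d2:11  d3:2  d4:0  d5:3  d6:3  d7:3 → peak 11
Best is Auth fix@3, peak 11.

11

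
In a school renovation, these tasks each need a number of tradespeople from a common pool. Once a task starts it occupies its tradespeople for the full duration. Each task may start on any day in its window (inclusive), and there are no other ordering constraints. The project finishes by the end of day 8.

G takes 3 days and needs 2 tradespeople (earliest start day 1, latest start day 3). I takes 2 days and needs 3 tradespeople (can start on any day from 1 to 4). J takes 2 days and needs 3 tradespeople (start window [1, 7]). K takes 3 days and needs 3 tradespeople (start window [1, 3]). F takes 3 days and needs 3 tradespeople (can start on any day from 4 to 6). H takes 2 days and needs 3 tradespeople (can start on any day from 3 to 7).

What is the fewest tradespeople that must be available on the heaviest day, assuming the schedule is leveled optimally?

Early-start (G@1, I@1, J@1, K@1, F@4, H@3) gives peak 11: d1:11  d2:11  d3:8  d4:6  d5:3  d6:3  d7:0  d8:0.
Shift J→4, K→3, F→6, H→6.
Schedule G@1, I@1, J@4, K@3, F@6, H@6: d1:5  d2:5  d3:5  d4:6  d5:6  d6:6  d7:6  d8:3 — peak 6.
Total tradesperson-days = 42 over 8 days ⇒ peak ≥ ⌈42/8⌉ = 6, so 6 is optimal.

6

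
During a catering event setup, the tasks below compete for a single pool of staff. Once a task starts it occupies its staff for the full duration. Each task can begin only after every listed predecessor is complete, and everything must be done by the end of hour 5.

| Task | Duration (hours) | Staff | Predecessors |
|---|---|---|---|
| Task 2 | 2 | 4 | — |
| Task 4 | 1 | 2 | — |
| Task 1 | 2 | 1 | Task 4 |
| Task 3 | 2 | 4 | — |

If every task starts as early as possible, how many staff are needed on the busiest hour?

Early-start schedule: Task 2@1, Task 4@1, Task 1@2, Task 3@1.
Load per hour: hour 1: 10, hour 2: 9, hour 3: 1, hour 4: 0, hour 5: 0.
Peak is 10.

10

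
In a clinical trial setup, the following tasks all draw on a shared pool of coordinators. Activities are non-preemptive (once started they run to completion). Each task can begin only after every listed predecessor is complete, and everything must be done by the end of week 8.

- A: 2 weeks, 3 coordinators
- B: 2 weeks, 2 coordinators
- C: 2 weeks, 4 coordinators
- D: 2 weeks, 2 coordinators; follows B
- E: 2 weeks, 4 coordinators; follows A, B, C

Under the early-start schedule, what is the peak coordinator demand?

Early-start schedule: A@1, B@1, C@1, D@3, E@3.
Load per week: week 1: 9, week 2: 9, week 3: 6, week 4: 6, week 5: 0, week 6: 0, week 7: 0, week 8: 0.
Peak is 9.

9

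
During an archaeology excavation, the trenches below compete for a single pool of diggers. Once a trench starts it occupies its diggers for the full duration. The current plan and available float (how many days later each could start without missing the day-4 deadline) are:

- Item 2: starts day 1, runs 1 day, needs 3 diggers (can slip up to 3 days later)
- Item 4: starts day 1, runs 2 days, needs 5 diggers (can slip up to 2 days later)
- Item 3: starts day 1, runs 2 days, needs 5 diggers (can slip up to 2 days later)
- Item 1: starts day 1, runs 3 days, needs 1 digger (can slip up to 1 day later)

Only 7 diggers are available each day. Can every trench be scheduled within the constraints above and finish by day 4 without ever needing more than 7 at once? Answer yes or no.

The minimum achievable peak is 8; 7 < 8, so no feasible schedule stays within the cap.

no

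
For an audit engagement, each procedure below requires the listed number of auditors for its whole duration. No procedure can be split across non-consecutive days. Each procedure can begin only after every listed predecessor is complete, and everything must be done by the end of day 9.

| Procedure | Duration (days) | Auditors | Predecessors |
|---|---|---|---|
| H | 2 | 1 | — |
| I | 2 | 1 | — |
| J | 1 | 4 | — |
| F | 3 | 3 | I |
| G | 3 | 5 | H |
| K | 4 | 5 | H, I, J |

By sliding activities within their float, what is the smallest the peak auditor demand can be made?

Early-start (H@1, I@1, J@1, F@3, G@3, K@3) gives peak 13: d1:6  d2:2  d3:13  d4:13  d5:13  d6:5  d7:0  d8:0  d9:0.
Shift K→6.
Schedule H@1, I@1, J@1, F@3, G@3, K@6: d1:6  d2:2  d3:8  d4:8  d5:8  d6:5  d7:5  d8:5  d9:5 — peak 8.

8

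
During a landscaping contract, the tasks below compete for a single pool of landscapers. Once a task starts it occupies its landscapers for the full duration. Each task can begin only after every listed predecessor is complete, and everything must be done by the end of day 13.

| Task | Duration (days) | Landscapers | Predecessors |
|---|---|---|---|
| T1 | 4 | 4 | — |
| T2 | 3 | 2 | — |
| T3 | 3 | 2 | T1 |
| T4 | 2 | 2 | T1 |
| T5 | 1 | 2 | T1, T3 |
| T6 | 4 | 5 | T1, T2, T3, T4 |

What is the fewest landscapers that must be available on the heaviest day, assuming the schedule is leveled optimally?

Early-start (T1@1, T2@1, T3@5, T4@5, T5@8, T6@8) gives peak 7: d1:6  d2:6  d3:6  d4:4  d5:4  d6:4  d7:2  d8:7  d9:5  d10:5  d11:5  d12:0  d13:0.
Shift T2→5, T4→8, T6→10.
Schedule T1@1, T2@5, T3@5, T4@8, T5@8, T6@10: d1:4  d2:4  d3:4  d4:4  d5:4  d6:4  d7:4  d8:4  d9:2  d10:5  d11:5  d12:5  d13:5 — peak 5.
Total landscaper-days = 54 over 13 days ⇒ peak ≥ ⌈54/13⌉ = 5, so 5 is optimal.

5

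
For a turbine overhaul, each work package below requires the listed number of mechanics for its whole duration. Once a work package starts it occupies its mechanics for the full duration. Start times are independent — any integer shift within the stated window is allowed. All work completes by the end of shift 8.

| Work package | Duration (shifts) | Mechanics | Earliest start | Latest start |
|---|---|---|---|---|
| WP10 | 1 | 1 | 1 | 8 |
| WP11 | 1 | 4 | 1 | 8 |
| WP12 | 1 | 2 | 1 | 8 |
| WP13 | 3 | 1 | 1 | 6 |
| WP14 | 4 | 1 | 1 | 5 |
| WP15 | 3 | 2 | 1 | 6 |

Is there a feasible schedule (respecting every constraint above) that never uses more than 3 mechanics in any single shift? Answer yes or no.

no

The minimum achievable peak is 4; 3 < 4, so no feasible schedule stays within the cap.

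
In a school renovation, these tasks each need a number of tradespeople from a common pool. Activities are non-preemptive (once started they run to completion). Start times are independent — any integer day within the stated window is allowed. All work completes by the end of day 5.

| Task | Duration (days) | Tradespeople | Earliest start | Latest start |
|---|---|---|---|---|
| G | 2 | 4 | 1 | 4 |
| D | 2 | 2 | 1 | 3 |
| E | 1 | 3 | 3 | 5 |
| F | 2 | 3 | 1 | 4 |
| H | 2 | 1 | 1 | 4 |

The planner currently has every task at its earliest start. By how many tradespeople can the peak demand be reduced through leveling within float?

5

Early-start peak: d1:10  d2:10  d3:3  d4:0  d5:0 ⇒ 10.
Leveled (G@1, D@3, E@3, F@4, H@1): d1:5  d2:5  d3:5  d4:5  d5:3 ⇒ 5.
Reduction 10 − 5 = 5.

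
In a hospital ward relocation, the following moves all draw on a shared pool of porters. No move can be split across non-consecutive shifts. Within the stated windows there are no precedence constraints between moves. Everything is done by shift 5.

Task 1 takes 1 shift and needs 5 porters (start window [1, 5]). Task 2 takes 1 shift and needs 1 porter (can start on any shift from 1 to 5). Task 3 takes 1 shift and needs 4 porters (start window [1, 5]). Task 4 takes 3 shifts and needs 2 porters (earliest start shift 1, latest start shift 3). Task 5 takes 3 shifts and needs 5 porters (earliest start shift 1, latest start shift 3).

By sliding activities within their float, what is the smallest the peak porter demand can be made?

7

Early-start (Task 1@1, Task 2@1, Task 3@1, Task 4@1, Task 5@1) gives peak 17: s1:17  s2:7  s3:7  s4:0  s5:0.
Shift Task 3→2, Task 4→2, Task 5→3.
Schedule Task 1@1, Task 2@1, Task 3@2, Task 4@2, Task 5@3: s1:6  s2:6  s3:7  s4:7  s5:5 — peak 7.
Total porter-shifts = 31 over 5 shifts ⇒ peak ≥ ⌈31/5⌉ = 7, so 7 is optimal.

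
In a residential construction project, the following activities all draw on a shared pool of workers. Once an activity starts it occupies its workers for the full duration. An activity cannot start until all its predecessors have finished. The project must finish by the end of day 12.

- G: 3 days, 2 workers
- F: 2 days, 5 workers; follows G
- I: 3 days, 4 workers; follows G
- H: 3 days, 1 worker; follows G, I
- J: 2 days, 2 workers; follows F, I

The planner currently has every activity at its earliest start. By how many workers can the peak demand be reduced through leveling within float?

4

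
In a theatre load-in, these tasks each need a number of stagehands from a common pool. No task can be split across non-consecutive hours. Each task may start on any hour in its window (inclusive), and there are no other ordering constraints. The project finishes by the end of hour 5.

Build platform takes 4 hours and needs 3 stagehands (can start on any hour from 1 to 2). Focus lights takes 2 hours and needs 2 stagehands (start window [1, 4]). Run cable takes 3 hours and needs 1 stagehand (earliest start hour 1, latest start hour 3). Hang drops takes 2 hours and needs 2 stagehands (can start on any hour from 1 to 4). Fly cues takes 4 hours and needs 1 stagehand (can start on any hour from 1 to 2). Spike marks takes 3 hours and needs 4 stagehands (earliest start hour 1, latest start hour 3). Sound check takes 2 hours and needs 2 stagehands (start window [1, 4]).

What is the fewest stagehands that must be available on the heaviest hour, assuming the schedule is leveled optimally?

10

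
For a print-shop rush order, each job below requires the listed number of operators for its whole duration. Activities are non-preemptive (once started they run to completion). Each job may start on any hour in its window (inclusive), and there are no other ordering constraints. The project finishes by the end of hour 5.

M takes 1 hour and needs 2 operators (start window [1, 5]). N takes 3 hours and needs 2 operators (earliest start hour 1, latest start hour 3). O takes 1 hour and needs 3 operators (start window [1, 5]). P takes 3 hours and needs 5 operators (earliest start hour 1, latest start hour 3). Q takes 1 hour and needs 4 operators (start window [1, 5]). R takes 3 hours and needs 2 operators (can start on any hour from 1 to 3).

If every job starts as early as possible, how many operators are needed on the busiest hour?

18

Early-start schedule: M@1, N@1, O@1, P@1, Q@1, R@1.
Load per hour: hour 1: 18, hour 2: 9, hour 3: 9, hour 4: 0, hour 5: 0.
Peak is 18.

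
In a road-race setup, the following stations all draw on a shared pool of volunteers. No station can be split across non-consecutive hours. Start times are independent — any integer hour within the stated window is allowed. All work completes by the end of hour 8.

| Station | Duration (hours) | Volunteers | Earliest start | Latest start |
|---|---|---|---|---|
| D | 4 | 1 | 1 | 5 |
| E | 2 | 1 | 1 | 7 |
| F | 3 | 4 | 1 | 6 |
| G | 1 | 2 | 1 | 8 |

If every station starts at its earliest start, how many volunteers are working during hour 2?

At early start, hour 2 has: D, E, F.
Demand: 1 + 1 + 4 = 6.

6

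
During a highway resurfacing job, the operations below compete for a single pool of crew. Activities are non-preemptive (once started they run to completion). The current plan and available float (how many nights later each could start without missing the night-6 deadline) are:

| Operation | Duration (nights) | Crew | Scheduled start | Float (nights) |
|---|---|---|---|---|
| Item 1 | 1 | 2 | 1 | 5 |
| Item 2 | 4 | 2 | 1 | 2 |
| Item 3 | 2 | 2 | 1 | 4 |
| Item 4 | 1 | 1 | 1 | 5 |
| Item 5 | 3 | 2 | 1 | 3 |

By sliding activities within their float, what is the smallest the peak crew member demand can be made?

4

Early-start (Item 1@1, Item 2@1, Item 3@1, Item 4@1, Item 5@1) gives peak 9: n1:9  n2:6  n3:4  n4:2  n5:0  n6:0.
Shift Item 3→2, Item 4→5, Item 5→4.
Schedule Item 1@1, Item 2@1, Item 3@2, Item 4@5, Item 5@4: n1:4  n2:4  n3:4  n4:4  n5:3  n6:2 — peak 4.
Total crew member-nights = 21 over 6 nights ⇒ peak ≥ ⌈21/6⌉ = 4, so 4 is optimal.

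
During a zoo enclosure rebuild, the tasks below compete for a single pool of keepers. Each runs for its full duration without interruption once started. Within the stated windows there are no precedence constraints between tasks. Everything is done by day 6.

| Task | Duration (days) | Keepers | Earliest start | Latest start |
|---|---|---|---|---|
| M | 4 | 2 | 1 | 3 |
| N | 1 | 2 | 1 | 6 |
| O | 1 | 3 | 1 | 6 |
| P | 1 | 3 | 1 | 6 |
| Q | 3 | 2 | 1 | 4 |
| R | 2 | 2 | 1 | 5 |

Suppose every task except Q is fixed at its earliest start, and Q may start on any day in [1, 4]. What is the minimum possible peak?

12

Q@1: d1:14  d2:6  d3:4  d4:2  d5:0  d6:0 → peak 14
Q@2: d1:12  d2:6  d3:4  d4:4  d5:0  d6:0 → peak 12
Q@3: d1:12  d2:4  d3:4  d4:4  d5:2  d6:0 → peak 12
Q@4: d1:12  d2:4  d3:2  d4:4  d5:2  d6:2 → peak 12
Best is Q@2, peak 12.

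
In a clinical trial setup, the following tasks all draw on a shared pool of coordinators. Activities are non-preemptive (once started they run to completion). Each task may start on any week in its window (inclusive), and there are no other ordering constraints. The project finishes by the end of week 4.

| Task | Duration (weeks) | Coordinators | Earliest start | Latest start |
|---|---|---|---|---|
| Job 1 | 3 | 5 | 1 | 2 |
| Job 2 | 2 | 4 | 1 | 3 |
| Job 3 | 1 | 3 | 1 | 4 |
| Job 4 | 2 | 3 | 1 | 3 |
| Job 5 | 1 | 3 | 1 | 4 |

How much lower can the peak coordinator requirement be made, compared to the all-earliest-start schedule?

9

Early-start peak: w1:18  w2:12  w3:5  w4:0 ⇒ 18.
Leveled (Job 1@1, Job 2@1, Job 3@4, Job 4@3, Job 5@4): w1:9  w2:9  w3:8  w4:9 ⇒ 9.
Reduction 18 − 9 = 9.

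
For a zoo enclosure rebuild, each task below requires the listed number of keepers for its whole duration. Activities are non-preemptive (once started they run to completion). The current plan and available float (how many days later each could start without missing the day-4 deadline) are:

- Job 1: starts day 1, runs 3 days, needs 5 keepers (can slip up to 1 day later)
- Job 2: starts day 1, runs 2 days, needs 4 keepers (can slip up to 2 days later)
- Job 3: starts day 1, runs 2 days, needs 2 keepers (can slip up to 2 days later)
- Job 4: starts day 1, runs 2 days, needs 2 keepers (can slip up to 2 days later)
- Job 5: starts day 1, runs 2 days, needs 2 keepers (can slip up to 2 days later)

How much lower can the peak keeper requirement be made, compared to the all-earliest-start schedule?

4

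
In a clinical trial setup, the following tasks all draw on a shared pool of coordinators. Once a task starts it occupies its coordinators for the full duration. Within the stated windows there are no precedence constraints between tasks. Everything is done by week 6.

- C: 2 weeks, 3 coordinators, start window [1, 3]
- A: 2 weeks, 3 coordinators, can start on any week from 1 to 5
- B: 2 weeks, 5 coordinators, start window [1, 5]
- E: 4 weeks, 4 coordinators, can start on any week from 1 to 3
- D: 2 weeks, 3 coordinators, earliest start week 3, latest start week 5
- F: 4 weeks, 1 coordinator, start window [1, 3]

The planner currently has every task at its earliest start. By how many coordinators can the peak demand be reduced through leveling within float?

8

Early-start peak: w1:16  w2:16  w3:8  w4:8  w5:0  w6:0 ⇒ 16.
Leveled (C@1, A@3, B@1, E@3, D@5, F@3): w1:8  w2:8  w3:8  w4:8  w5:8  w6:8 ⇒ 8.
Reduction 16 − 8 = 8.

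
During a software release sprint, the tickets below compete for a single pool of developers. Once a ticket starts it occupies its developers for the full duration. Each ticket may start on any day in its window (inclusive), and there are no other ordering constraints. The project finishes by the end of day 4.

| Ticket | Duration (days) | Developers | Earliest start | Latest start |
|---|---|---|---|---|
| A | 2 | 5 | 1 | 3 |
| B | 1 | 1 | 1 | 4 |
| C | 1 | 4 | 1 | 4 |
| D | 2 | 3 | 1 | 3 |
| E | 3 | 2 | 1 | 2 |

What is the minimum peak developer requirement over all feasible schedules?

7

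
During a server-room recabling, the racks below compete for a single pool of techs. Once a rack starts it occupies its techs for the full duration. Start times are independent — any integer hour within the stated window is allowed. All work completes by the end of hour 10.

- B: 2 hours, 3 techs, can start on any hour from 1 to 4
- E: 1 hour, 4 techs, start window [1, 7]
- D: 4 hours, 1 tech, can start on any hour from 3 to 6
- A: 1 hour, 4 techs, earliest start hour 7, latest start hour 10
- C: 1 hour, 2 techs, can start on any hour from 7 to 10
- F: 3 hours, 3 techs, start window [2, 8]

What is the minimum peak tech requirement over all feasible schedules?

4

Early-start (B@1, E@1, D@3, A@7, C@7, F@2) gives peak 7: h1:7  h2:6  h3:4  h4:4  h5:1  h6:1  h7:6  h8:0  h9:0  h10:0.
Shift E→3, D→4, A→8, F→4.
Schedule B@1, E@3, D@4, A@8, C@7, F@4: h1:3  h2:3  h3:4  h4:4  h5:4  h6:4  h7:3  h8:4  h9:0  h10:0 — peak 4.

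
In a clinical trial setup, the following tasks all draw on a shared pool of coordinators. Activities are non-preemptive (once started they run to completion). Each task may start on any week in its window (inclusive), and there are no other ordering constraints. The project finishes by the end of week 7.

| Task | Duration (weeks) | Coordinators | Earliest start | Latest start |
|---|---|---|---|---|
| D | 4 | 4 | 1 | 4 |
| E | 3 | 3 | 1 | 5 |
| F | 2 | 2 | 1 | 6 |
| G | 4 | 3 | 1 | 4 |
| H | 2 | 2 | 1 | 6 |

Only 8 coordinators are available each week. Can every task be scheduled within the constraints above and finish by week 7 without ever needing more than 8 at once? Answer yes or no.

Schedule D@1, E@1, F@5, G@4, H@5: w1:7  w2:7  w3:7  w4:7  w5:7  w6:7  w7:3 — peak 7 ≤ 8.

yes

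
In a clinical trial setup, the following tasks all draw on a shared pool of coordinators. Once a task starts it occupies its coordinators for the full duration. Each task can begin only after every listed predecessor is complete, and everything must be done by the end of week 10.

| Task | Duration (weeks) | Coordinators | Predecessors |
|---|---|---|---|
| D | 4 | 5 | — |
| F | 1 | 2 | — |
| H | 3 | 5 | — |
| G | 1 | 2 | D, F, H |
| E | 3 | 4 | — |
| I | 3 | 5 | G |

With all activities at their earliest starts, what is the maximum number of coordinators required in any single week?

16

Early-start schedule: D@1, F@1, H@1, G@5, E@1, I@6.
Load per week: week 1: 16, week 2: 14, week 3: 14, week 4: 5, week 5: 2, week 6: 5, week 7: 5, week 8: 5, week 9: 0, week 10: 0.
Peak is 16.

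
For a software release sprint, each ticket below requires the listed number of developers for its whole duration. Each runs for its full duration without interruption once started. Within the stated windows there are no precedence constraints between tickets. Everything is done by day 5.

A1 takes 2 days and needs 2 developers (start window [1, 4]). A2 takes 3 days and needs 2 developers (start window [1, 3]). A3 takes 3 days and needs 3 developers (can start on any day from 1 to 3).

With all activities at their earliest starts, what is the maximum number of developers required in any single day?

7

Early-start schedule: A1@1, A2@1, A3@1.
Load per day: day 1: 7, day 2: 7, day 3: 5, day 4: 0, day 5: 0.
Peak is 7.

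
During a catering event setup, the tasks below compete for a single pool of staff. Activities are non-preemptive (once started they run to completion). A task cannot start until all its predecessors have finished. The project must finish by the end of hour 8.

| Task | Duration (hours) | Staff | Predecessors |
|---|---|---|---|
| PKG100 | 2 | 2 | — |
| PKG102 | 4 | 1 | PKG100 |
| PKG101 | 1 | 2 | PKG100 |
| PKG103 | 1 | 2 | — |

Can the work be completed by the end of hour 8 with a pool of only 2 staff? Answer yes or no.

yes

Schedule PKG100@1, PKG102@3, PKG101@7, PKG103@8: h1:2  h2:2  h3:1  h4:1  h5:1  h6:1  h7:2  h8:2 — peak 2 ≤ 2.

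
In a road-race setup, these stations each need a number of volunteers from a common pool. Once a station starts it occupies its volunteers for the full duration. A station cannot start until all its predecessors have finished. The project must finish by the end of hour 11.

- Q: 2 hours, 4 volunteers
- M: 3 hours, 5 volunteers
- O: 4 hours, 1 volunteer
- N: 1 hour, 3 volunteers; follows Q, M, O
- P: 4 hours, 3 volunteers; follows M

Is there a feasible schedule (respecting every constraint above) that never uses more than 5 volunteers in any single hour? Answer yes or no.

Schedule Q@1, M@3, O@6, N@10, P@6: h1:4  h2:4  h3:5  h4:5  h5:5  h6:4  h7:4  h8:4  h9:4  h10:3  h11:0 — peak 5 ≤ 5.

yes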